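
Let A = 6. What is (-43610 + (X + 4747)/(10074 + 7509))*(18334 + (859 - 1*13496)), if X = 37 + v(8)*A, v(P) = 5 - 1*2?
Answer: -1456133883372/5861 ≈ -2.4844e+8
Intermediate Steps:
v(P) = 3 (v(P) = 5 - 2 = 3)
X = 55 (X = 37 + 3*6 = 37 + 18 = 55)
(-43610 + (X + 4747)/(10074 + 7509))*(18334 + (859 - 1*13496)) = (-43610 + (55 + 4747)/(10074 + 7509))*(18334 + (859 - 1*13496)) = (-43610 + 4802/17583)*(18334 + (859 - 13496)) = (-43610 + 4802*(1/17583))*(18334 - 12637) = (-43610 + 4802/17583)*5697 = -766789828/17583*5697 = -1456133883372/5861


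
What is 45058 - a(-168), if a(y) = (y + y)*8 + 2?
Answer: 47744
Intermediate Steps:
a(y) = 2 + 16*y (a(y) = (2*y)*8 + 2 = 16*y + 2 = 2 + 16*y)
45058 - a(-168) = 45058 - (2 + 16*(-168)) = 45058 - (2 - 2688) = 45058 - 1*(-2686) = 45058 + 2686 = 47744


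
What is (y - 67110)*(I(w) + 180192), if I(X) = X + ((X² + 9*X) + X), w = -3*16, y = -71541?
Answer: -25230045168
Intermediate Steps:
w = -48
I(X) = X² + 11*X (I(X) = X + (X² + 10*X) = X² + 11*X)
(y - 67110)*(I(w) + 180192) = (-71541 - 67110)*(-48*(11 - 48) + 180192) = -138651*(-48*(-37) + 180192) = -138651*(1776 + 180192) = -138651*181968 = -25230045168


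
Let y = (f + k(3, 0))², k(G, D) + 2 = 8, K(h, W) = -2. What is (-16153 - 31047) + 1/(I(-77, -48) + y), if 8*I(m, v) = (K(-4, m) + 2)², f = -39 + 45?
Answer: -6796799/144 ≈ -47200.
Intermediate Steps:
f = 6
I(m, v) = 0 (I(m, v) = (-2 + 2)²/8 = (⅛)*0² = (⅛)*0 = 0)
k(G, D) = 6 (k(G, D) = -2 + 8 = 6)
y = 144 (y = (6 + 6)² = 12² = 144)
(-16153 - 31047) + 1/(I(-77, -48) + y) = (-16153 - 31047) + 1/(0 + 144) = -47200 + 1/144 = -6796799/144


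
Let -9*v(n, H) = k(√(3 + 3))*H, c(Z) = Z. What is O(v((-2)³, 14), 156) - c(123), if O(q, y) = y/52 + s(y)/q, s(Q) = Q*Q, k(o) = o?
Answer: -120 - 18252*√6/7 ≈ -6506.9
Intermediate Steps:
s(Q) = Q²
v(n, H) = -H*√6/9 (v(n, H) = -√(3 + 3)*H/9 = -√6*H/9 = -H*√6/9)
O(q, y) = y/52 + y²/q
O(v((-2)³, 14), 156) - c(123) = ((1/52)*156 + 156²/(-⅑*14*√6)) - 1*123 = (3 + 24336/(-14*√6/9)) - 123 = (3 - 3*√6/28*24336) - 123 = (3 - 18252*√6/7) - 123 = -120 - 18252*√6/7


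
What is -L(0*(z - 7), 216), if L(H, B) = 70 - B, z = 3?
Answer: 146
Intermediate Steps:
-L(0*(z - 7), 216) = -(70 - 1*216) = -(70 - 216) = -1*(-146) = 146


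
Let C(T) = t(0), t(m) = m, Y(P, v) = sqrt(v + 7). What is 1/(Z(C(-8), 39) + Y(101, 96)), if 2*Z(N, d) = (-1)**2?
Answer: -2/411 + 4*sqrt(103)/411 ≈ 0.093907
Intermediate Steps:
Y(P, v) = sqrt(7 + v)
C(T) = 0
Z(N, d) = 1/2 (Z(N, d) = (1/2)*(-1)**2 = (1/2)*1 = 1/2)
1/(Z(C(-8), 39) + Y(101, 96)) = 1/(1/2 + sqrt(7 + 96)) = 1/(1/2 + sqrt(103))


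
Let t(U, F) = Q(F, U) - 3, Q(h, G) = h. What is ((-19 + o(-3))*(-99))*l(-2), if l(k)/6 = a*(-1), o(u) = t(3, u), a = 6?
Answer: -89100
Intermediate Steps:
t(U, F) = -3 + F (t(U, F) = F - 3 = -3 + F)
o(u) = -3 + u
l(k) = -36 (l(k) = 6*(6*(-1)) = 6*(-6) = -36)
((-19 + o(-3))*(-99))*l(-2) = ((-19 + (-3 - 3))*(-99))*(-36) = ((-19 - 6)*(-99))*(-36) = -25*(-99)*(-36) = 2475*(-36) = -89100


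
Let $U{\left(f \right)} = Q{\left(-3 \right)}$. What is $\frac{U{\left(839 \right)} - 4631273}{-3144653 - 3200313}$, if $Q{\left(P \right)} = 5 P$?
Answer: $\frac{2315644}{3172483} \approx 0.72992$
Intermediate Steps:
$U{\left(f \right)} = -15$ ($U{\left(f \right)} = 5 \left(-3\right) = -15$)
$\frac{U{\left(839 \right)} - 4631273}{-3144653 - 3200313} = \frac{-15 - 4631273}{-3144653 - 3200313} = - \frac{4631288}{-3144653 - 3200313} = - \frac{4631288}{-6344966} = \left(-4631288\right) \left(- \frac{1}{6344966}\right) = \frac{2315644}{3172483}$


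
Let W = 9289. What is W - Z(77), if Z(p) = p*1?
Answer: 9212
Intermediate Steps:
Z(p) = p
W - Z(77) = 9289 - 1*77 = 9289 - 77 = 9212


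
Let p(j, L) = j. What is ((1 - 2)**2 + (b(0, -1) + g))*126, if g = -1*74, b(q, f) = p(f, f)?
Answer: -9324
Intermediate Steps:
b(q, f) = f
g = -74
((1 - 2)**2 + (b(0, -1) + g))*126 = ((1 - 2)**2 + (-1 - 74))*126 = ((-1)**2 - 75)*126 = (1 - 75)*126 = -74*126 = -9324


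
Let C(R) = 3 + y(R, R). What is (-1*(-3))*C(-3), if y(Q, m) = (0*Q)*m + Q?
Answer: 0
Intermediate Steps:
y(Q, m) = Q (y(Q, m) = 0*m + Q = 0 + Q = Q)
C(R) = 3 + R
(-1*(-3))*C(-3) = (-1*(-3))*(3 - 3) = 3*0 = 0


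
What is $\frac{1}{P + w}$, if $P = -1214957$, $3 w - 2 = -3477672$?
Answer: $- \frac{3}{7122541} \approx -4.212 \cdot 10^{-7}$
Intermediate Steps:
$w = - \frac{3477670}{3}$ ($w = \frac{2}{3} + \frac{1}{3} \left(-3477672\right) = \frac{2}{3} - 1159224 = - \frac{3477670}{3} \approx -1.1592 \cdot 10^{6}$)
$\frac{1}{P + w} = \frac{1}{-1214957 - \frac{3477670}{3}} = \frac{1}{- \frac{7122541}{3}} = - \frac{3}{7122541}$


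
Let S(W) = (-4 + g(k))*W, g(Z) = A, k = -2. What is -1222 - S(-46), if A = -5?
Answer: -1636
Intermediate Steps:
g(Z) = -5
S(W) = -9*W (S(W) = (-4 - 5)*W = -9*W)
-1222 - S(-46) = -1222 - (-9)*(-46) = -1222 - 1*414 = -1222 - 414 = -1636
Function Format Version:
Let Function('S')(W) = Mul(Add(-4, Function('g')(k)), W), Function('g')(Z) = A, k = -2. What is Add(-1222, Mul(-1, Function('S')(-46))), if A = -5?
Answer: -1636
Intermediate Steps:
Function('g')(Z) = -5
Function('S')(W) = Mul(-9, W) (Function('S')(W) = Mul(Add(-4, -5), W) = Mul(-9, W))
Add(-1222, Mul(-1, Function('S')(-46))) = Add(-1222, Mul(-1, Mul(-9, -46))) = Add(-1222, Mul(-1, 414)) = Add(-1222, -414) = -1636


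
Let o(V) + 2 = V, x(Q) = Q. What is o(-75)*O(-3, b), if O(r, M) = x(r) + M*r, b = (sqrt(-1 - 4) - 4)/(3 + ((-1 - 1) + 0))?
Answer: -693 + 231*I*sqrt(5) ≈ -693.0 + 516.53*I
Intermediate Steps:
o(V) = -2 + V
b = -4 + I*sqrt(5) (b = (sqrt(-5) - 4)/(3 + (-2 + 0)) = (I*sqrt(5) - 4)/(3 - 2) = (-4 + I*sqrt(5))/1 = (-4 + I*sqrt(5))*1 = -4 + I*sqrt(5) ≈ -4.0 + 2.2361*I)
O(r, M) = r + M*r
o(-75)*O(-3, b) = (-2 - 75)*(-3*(1 + (-4 + I*sqrt(5)))) = -(-231)*(-3 + I*sqrt(5)) = -77*(9 - 3*I*sqrt(5)) = -693 + 231*I*sqrt(5)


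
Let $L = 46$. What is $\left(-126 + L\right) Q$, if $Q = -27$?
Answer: $2160$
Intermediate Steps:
$\left(-126 + L\right) Q = \left(-126 + 46\right) \left(-27\right) = \left(-80\right) \left(-27\right) = 2160$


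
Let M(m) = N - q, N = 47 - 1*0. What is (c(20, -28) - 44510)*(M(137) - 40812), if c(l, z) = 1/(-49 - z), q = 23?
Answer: 12708330756/7 ≈ 1.8155e+9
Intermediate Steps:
N = 47 (N = 47 + 0 = 47)
M(m) = 24 (M(m) = 47 - 1*23 = 47 - 23 = 24)
(c(20, -28) - 44510)*(M(137) - 40812) = (-1/(49 - 28) - 44510)*(24 - 40812) = (-1/21 - 44510)*(-40788) = -934711/21*(-40788) = 12708330756/7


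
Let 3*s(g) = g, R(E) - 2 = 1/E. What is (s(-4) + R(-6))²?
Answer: ¼ ≈ 0.25000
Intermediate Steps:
R(E) = 2 + 1/E
s(g) = g/3
(s(-4) + R(-6))² = ((⅓)*(-4) + (2 + 1/(-6)))² = (-4/3 + (2 - ⅙))² = (-4/3 + 11/6)² = (½)² = ¼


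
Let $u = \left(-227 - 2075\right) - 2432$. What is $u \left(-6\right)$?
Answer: $28404$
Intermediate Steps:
$u = -4734$ ($u = -2302 - 2432 = -4734$)
$u \left(-6\right) = \left(-4734\right) \left(-6\right) = 28404$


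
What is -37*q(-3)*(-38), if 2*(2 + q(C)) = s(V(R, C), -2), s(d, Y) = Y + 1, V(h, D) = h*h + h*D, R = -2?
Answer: -3515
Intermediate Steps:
V(h, D) = h² + D*h
s(d, Y) = 1 + Y
q(C) = -5/2 (q(C) = -2 + (1 - 2)/2 = -2 + (½)*(-1) = -2 - ½ = -5/2)
-37*q(-3)*(-38) = -37*(-5/2)*(-38) = (185/2)*(-38) = -3515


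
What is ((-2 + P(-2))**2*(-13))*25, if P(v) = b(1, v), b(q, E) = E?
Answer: -5200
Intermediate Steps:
P(v) = v
((-2 + P(-2))**2*(-13))*25 = ((-2 - 2)**2*(-13))*25 = ((-4)**2*(-13))*25 = (16*(-13))*25 = -208*25 = -5200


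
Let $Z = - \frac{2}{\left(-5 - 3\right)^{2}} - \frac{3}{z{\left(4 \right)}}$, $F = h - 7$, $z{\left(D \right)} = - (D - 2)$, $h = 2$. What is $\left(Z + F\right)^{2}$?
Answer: $\frac{12769}{1024} \approx 12.47$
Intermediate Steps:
$z{\left(D \right)} = 2 - D$ ($z{\left(D \right)} = - (-2 + D) = 2 - D$)
$F = -5$ ($F = 2 - 7 = -5$)
$Z = \frac{47}{32}$ ($Z = - \frac{2}{\left(-5 - 3\right)^{2}} - \frac{3}{2 - 4} = - \frac{2}{\left(-8\right)^{2}} - \frac{3}{2 - 4} = - \frac{2}{64} - \frac{3}{-2} = \left(-2\right) \frac{1}{64} - - \frac{3}{2} = - \frac{1}{32} + \frac{3}{2} = \frac{47}{32} \approx 1.4688$)
$\left(Z + F\right)^{2} = \left(\frac{47}{32} - 5\right)^{2} = \left(- \frac{113}{32}\right)^{2} = \frac{12769}{1024}$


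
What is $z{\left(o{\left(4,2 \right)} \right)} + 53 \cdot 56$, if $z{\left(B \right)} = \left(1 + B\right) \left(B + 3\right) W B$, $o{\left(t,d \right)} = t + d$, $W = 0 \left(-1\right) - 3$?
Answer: $1834$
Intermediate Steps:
$W = -3$ ($W = 0 - 3 = -3$)
$o{\left(t,d \right)} = d + t$
$z{\left(B \right)} = - 3 B \left(1 + B\right) \left(3 + B\right)$ ($z{\left(B \right)} = \left(1 + B\right) \left(B + 3\right) \left(-3\right) B = \left(1 + B\right) \left(3 + B\right) \left(-3\right) B = - 3 \left(1 + B\right) \left(3 + B\right) B = - 3 B \left(1 + B\right) \left(3 + B\right)$)
$z{\left(o{\left(4,2 \right)} \right)} + 53 \cdot 56 = - 3 \left(2 + 4\right) \left(3 + \left(2 + 4\right)^{2} + 4 \left(2 + 4\right)\right) + 53 \cdot 56 = \left(-3\right) 6 \left(3 + 6^{2} + 4 \cdot 6\right) + 2968 = \left(-3\right) 6 \left(3 + 36 + 24\right) + 2968 = \left(-3\right) 6 \cdot 63 + 2968 = -1134 + 2968 = 1834$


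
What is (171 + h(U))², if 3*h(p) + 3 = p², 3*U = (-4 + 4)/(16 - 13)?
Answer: 28900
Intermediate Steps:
U = 0 (U = ((-4 + 4)/(16 - 13))/3 = (0/3)/3 = (0*(⅓))/3 = (⅓)*0 = 0)
h(p) = -1 + p²/3
(171 + h(U))² = (171 + (-1 + (⅓)*0²))² = (171 + (-1 + (⅓)*0))² = (171 + (-1 + 0))² = (171 - 1)² = 170² = 28900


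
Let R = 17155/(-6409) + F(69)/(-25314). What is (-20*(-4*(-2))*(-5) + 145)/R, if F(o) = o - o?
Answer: -1211301/3431 ≈ -353.05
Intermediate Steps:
F(o) = 0
R = -17155/6409 (R = 17155/(-6409) + 0/(-25314) = 17155*(-1/6409) + 0*(-1/25314) = -17155/6409 + 0 = -17155/6409 ≈ -2.6767)
(-20*(-4*(-2))*(-5) + 145)/R = (-20*(-4*(-2))*(-5) + 145)/(-17155/6409) = (-160*(-5) + 145)*(-6409/17155) = (-20*(-40) + 145)*(-6409/17155) = (800 + 145)*(-6409/17155) = 945*(-6409/17155) = -1211301/3431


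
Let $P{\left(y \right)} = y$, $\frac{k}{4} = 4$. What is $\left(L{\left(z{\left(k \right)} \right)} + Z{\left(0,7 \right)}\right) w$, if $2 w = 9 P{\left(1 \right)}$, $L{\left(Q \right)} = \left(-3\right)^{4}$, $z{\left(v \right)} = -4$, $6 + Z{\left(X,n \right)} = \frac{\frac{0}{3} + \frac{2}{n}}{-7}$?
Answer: $\frac{33057}{98} \approx 337.32$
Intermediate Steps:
$k = 16$ ($k = 4 \cdot 4 = 16$)
$Z{\left(X,n \right)} = -6 - \frac{2}{7 n}$ ($Z{\left(X,n \right)} = -6 + \frac{\frac{0}{3} + \frac{2}{n}}{-7} = -6 + \left(0 \cdot \frac{1}{3} + \frac{2}{n}\right) \left(- \frac{1}{7}\right) = -6 + \left(0 + \frac{2}{n}\right) \left(- \frac{1}{7}\right) = -6 + \frac{2}{n} \left(- \frac{1}{7}\right) = -6 - \frac{2}{7 n}$)
$L{\left(Q \right)} = 81$
$w = \frac{9}{2}$ ($w = \frac{9 \cdot 1}{2} = \frac{1}{2} \cdot 9 = \frac{9}{2} \approx 4.5$)
$\left(L{\left(z{\left(k \right)} \right)} + Z{\left(0,7 \right)}\right) w = \left(81 - \left(6 + \frac{2}{7 \cdot 7}\right)\right) \frac{9}{2} = \left(81 - \frac{296}{49}\right) \frac{9}{2} = \frac{3673}{49} \cdot \frac{9}{2} = \frac{33057}{98}$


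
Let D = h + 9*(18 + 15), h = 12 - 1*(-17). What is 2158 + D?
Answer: 2484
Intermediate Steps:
h = 29 (h = 12 + 17 = 29)
D = 326 (D = 29 + 9*(18 + 15) = 29 + 9*33 = 29 + 297 = 326)
2158 + D = 2158 + 326 = 2484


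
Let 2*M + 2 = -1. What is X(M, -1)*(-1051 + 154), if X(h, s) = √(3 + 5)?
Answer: -1794*√2 ≈ -2537.1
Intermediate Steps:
M = -3/2 (M = -1 + (½)*(-1) = -1 - ½ = -3/2 ≈ -1.5000)
X(h, s) = 2*√2 (X(h, s) = √8 = 2*√2)
X(M, -1)*(-1051 + 154) = (2*√2)*(-1051 + 154) = (2*√2)*(-897) = -1794*√2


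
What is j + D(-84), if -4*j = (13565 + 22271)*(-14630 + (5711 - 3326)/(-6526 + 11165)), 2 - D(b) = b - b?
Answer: 608013160693/4639 ≈ 1.3107e+8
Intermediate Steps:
D(b) = 2 (D(b) = 2 - (b - b) = 2 - 1*0 = 2 + 0 = 2)
j = 608013151415/4639 (j = -(13565 + 22271)*(-14630 + (5711 - 3326)/(-6526 + 11165))/4 = -8959*(-14630 + 2385/4639) = -8959*(-67866185)/4639 = -¼*(-2432052605660/4639) = 608013151415/4639 ≈ 1.3107e+8)
j + D(-84) = 608013151415/4639 + 2 = 608013160693/4639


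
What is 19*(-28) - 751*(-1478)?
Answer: 1109446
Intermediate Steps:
19*(-28) - 751*(-1478) = -532 + 1109978 = 1109446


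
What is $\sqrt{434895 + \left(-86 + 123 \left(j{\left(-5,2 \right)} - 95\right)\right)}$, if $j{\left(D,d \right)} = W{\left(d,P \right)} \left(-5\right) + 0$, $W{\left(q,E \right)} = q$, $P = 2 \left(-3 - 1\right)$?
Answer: $\sqrt{421894} \approx 649.53$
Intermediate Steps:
$P = -8$ ($P = 2 \left(-3 - 1\right) = 2 \left(-4\right) = -8$)
$j{\left(D,d \right)} = - 5 d$ ($j{\left(D,d \right)} = d \left(-5\right) + 0 = - 5 d + 0 = - 5 d$)
$\sqrt{434895 + \left(-86 + 123 \left(j{\left(-5,2 \right)} - 95\right)\right)} = \sqrt{434895 + \left(-86 + 123 \left(\left(-5\right) 2 - 95\right)\right)} = \sqrt{434895 + \left(-86 + 123 \left(-10 - 95\right)\right)} = \sqrt{434895 + \left(-86 + 123 \left(-105\right)\right)} = \sqrt{434895 - 13001} = \sqrt{421894}$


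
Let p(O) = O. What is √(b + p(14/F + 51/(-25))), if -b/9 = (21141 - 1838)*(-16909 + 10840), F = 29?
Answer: √22167691119334/145 ≈ 32471.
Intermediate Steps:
b = 1054349163 (b = -9*(21141 - 1838)*(-16909 + 10840) = -173727*(-6069) = -9*(-117149907) = 1054349163)
√(b + p(14/F + 51/(-25))) = √(1054349163 + (14/29 + 51/(-25))) = √(1054349163 + (14*(1/29) + 51*(-1/25))) = √(1054349163 + (14/29 - 51/25)) = √(1054349163 - 1129/725) = √(764403142046/725) = √22167691119334/145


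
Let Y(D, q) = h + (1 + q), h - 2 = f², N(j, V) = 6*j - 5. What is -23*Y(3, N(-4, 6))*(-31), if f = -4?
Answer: -7130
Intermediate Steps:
N(j, V) = -5 + 6*j
h = 18 (h = 2 + (-4)² = 2 + 16 = 18)
Y(D, q) = 19 + q (Y(D, q) = 18 + (1 + q) = 19 + q)
-23*Y(3, N(-4, 6))*(-31) = -23*(19 + (-5 + 6*(-4)))*(-31) = -23*(19 + (-5 - 24))*(-31) = -23*(19 - 29)*(-31) = -23*(-10)*(-31) = 230*(-31) = -7130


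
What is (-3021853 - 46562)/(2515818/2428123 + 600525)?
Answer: -354785192145/69435765733 ≈ -5.1095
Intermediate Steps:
(-3021853 - 46562)/(2515818/2428123 + 600525) = -3068415/(2515818*(1/2428123) + 600525) = -3068415/(2515818/2428123 + 600525) = -3068415/1458151080393/2428123 = -3068415*2428123/1458151080393 = -354785192145/69435765733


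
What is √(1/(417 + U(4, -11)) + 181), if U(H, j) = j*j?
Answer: √52389902/538 ≈ 13.454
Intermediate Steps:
U(H, j) = j²
√(1/(417 + U(4, -11)) + 181) = √(1/(417 + (-11)²) + 181) = √(1/(417 + 121) + 181) = √(1/538 + 181) = √(97379/538) = √52389902/538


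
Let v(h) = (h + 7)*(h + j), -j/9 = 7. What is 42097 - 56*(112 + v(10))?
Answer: 86281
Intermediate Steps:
j = -63 (j = -9*7 = -63)
v(h) = (-63 + h)*(7 + h) (v(h) = (h + 7)*(h - 63) = (7 + h)*(-63 + h) = (-63 + h)*(7 + h))
42097 - 56*(112 + v(10)) = 42097 - 56*(112 + (-441 + 10**2 - 56*10)) = 42097 - 56*(112 + (-441 + 100 - 560)) = 42097 - 56*(112 - 901) = 42097 - 56*(-789) = 42097 + 44184 = 86281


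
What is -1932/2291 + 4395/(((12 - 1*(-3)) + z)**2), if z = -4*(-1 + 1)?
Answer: 642283/34365 ≈ 18.690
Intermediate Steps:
z = 0 (z = -4*0 = 0)
-1932/2291 + 4395/(((12 - 1*(-3)) + z)**2) = -1932/2291 + 4395/(((12 - 1*(-3)) + 0)**2) = -1932*1/2291 + 4395/(((12 + 3) + 0)**2) = -1932/2291 + 4395/((15 + 0)**2) = -1932/2291 + 4395/(15**2) = -1932/2291 + 4395/225 = -1932/2291 + 4395*(1/225) = -1932/2291 + 293/15 = 642283/34365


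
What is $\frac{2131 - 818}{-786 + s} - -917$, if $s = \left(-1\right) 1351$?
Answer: $\frac{1958316}{2137} \approx 916.39$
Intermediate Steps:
$s = -1351$
$\frac{2131 - 818}{-786 + s} - -917 = \frac{2131 - 818}{-786 - 1351} - -917 = \frac{1313}{-2137} + \left(-1193 + 2110\right) = 1313 \left(- \frac{1}{2137}\right) + 917 = - \frac{1313}{2137} + 917 = \frac{1958316}{2137}$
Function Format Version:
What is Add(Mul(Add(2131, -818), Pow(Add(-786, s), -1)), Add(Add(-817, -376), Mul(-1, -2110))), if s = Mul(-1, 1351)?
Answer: Rational(1958316, 2137) ≈ 916.39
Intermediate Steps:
s = -1351
Add(Mul(Add(2131, -818), Pow(Add(-786, s), -1)), Add(Add(-817, -376), Mul(-1, -2110))) = Add(Mul(Add(2131, -818), Pow(Add(-786, -1351), -1)), Add(Add(-817, -376), Mul(-1, -2110))) = Add(Mul(1313, Pow(-2137, -1)), Add(-1193, 2110)) = Add(Mul(1313, Rational(-1, 2137)), 917) = Add(Rational(-1313, 2137), 917) = Rational(1958316, 2137)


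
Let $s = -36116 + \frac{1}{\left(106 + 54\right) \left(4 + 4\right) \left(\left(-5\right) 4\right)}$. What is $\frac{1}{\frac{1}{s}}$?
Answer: $- \frac{924569601}{25600} \approx -36116.0$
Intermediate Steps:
$s = - \frac{924569601}{25600}$ ($s = -36116 + \frac{1}{160 \cdot 8 \left(-20\right)} = -36116 + \frac{1}{160 \left(-160\right)} = -36116 + \frac{1}{-25600} = -36116 - \frac{1}{25600} = - \frac{924569601}{25600} \approx -36116.0$)
$\frac{1}{\frac{1}{s}} = \frac{1}{\frac{1}{- \frac{924569601}{25600}}} = \frac{1}{- \frac{25600}{924569601}} = - \frac{924569601}{25600}$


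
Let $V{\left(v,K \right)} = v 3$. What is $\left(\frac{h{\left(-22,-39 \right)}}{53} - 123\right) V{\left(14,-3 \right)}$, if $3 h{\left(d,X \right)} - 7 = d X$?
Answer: $- \frac{261688}{53} \approx -4937.5$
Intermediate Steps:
$h{\left(d,X \right)} = \frac{7}{3} + \frac{X d}{3}$ ($h{\left(d,X \right)} = \frac{7}{3} + \frac{d X}{3} = \frac{7}{3} + \frac{X d}{3}$)
$V{\left(v,K \right)} = 3 v$
$\left(\frac{h{\left(-22,-39 \right)}}{53} - 123\right) V{\left(14,-3 \right)} = \left(\frac{\frac{7}{3} + \frac{1}{3} \left(-39\right) \left(-22\right)}{53} - 123\right) 3 \cdot 14 = \left(\left(\frac{7}{3} + 286\right) \frac{1}{53} - 123\right) 42 = \left(\frac{865}{3} \cdot \frac{1}{53} - 123\right) 42 = \left(\frac{865}{159} - 123\right) 42 = \left(- \frac{18692}{159}\right) 42 = - \frac{261688}{53}$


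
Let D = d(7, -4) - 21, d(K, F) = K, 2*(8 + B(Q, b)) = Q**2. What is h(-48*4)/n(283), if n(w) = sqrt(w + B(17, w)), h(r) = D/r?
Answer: 7*sqrt(1678)/80544 ≈ 0.0035601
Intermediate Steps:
B(Q, b) = -8 + Q**2/2
D = -14 (D = 7 - 21 = -14)
h(r) = -14/r
n(w) = sqrt(273/2 + w) (n(w) = sqrt(w + (-8 + (1/2)*17**2)) = sqrt(w + (-8 + (1/2)*289)) = sqrt(w + (-8 + 289/2)) = sqrt(w + 273/2) = sqrt(273/2 + w))
h(-48*4)/n(283) = (-14/((-48*4)))/((sqrt(546 + 4*283)/2)) = (-14/(-192))/((sqrt(546 + 1132)/2)) = (-14*(-1/192))/((sqrt(1678)/2)) = 7*(sqrt(1678)/839)/96 = 7*sqrt(1678)/80544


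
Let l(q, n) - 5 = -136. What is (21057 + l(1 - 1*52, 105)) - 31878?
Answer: -10952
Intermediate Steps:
l(q, n) = -131 (l(q, n) = 5 - 136 = -131)
(21057 + l(1 - 1*52, 105)) - 31878 = (21057 - 131) - 31878 = 20926 - 31878 = -10952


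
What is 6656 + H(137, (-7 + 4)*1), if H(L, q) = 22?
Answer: 6678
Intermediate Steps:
6656 + H(137, (-7 + 4)*1) = 6656 + 22 = 6678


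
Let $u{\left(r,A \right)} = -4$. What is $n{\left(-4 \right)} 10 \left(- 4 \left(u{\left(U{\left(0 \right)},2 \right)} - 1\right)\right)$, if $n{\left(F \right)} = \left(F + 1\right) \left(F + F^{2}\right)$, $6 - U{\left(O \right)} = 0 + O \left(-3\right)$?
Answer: $-7200$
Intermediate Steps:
$U{\left(O \right)} = 6 + 3 O$ ($U{\left(O \right)} = 6 - \left(0 + O \left(-3\right)\right) = 6 - \left(0 - 3 O\right) = 6 - - 3 O = 6 + 3 O$)
$n{\left(F \right)} = \left(1 + F\right) \left(F + F^{2}\right)$
$n{\left(-4 \right)} 10 \left(- 4 \left(u{\left(U{\left(0 \right)},2 \right)} - 1\right)\right) = - 4 \left(1 + \left(-4\right)^{2} + 2 \left(-4\right)\right) 10 \left(- 4 \left(-4 - 1\right)\right) = - 4 \left(1 + 16 - 8\right) 10 \left(\left(-4\right) \left(-5\right)\right) = \left(-4\right) 9 \cdot 10 \cdot 20 = \left(-36\right) 10 \cdot 20 = \left(-360\right) 20 = -7200$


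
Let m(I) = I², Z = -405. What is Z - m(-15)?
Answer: -630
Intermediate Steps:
Z - m(-15) = -405 - 1*(-15)² = -405 - 1*225 = -405 - 225 = -630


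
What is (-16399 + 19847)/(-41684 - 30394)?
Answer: -1724/36039 ≈ -0.047837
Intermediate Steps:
(-16399 + 19847)/(-41684 - 30394) = 3448/(-72078) = 3448*(-1/72078) = -1724/36039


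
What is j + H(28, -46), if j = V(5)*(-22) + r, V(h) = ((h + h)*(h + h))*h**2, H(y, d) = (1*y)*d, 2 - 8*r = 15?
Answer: -450317/8 ≈ -56290.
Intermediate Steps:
r = -13/8 (r = 1/4 - 1/8*15 = 1/4 - 15/8 = -13/8 ≈ -1.6250)
H(y, d) = d*y (H(y, d) = y*d = d*y)
V(h) = 4*h**4 (V(h) = ((2*h)*(2*h))*h**2 = (4*h**2)*h**2 = 4*h**4)
j = -440013/8 (j = (4*5**4)*(-22) - 13/8 = (4*625)*(-22) - 13/8 = 2500*(-22) - 13/8 = -55000 - 13/8 = -440013/8 ≈ -55002.)
j + H(28, -46) = -440013/8 - 46*28 = -440013/8 - 1288 = -450317/8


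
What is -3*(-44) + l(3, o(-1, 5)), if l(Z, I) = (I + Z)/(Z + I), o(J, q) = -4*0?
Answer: 133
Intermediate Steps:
o(J, q) = 0
l(Z, I) = 1 (l(Z, I) = (I + Z)/(I + Z) = 1)
-3*(-44) + l(3, o(-1, 5)) = -3*(-44) + 1 = 132 + 1 = 133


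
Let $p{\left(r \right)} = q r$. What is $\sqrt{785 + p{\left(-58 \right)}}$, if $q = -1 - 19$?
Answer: $\sqrt{1945} \approx 44.102$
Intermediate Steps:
$q = -20$
$p{\left(r \right)} = - 20 r$
$\sqrt{785 + p{\left(-58 \right)}} = \sqrt{785 - -1160} = \sqrt{785 + 1160} = \sqrt{1945}$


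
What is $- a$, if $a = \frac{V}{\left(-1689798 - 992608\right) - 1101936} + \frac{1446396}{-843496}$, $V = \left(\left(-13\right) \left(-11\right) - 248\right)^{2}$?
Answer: $\frac{342684792177}{199504833727} \approx 1.7177$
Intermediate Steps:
$V = 11025$ ($V = \left(143 - 248\right)^{2} = \left(-105\right)^{2} = 11025$)
$a = - \frac{342684792177}{199504833727}$ ($a = \frac{11025}{\left(-1689798 - 992608\right) - 1101936} + \frac{1446396}{-843496} = \frac{11025}{-2682406 - 1101936} + 1446396 \left(- \frac{1}{843496}\right) = \frac{11025}{-3784342} - \frac{361599}{210874} = 11025 \left(- \frac{1}{3784342}\right) - \frac{361599}{210874} = - \frac{11025}{3784342} - \frac{361599}{210874} = - \frac{342684792177}{199504833727} \approx -1.7177$)
$- a = \left(-1\right) \left(- \frac{342684792177}{199504833727}\right) = \frac{342684792177}{199504833727}$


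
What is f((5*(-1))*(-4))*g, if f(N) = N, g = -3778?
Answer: -75560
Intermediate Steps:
f((5*(-1))*(-4))*g = ((5*(-1))*(-4))*(-3778) = -5*(-4)*(-3778) = 20*(-3778) = -75560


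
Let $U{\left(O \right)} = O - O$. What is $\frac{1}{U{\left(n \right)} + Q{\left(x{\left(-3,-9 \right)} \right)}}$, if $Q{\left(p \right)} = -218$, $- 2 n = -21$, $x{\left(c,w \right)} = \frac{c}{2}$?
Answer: $- \frac{1}{218} \approx -0.0045872$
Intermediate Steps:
$x{\left(c,w \right)} = \frac{c}{2}$ ($x{\left(c,w \right)} = c \frac{1}{2} = \frac{c}{2}$)
$n = \frac{21}{2}$ ($n = \left(- \frac{1}{2}\right) \left(-21\right) = \frac{21}{2} \approx 10.5$)
$U{\left(O \right)} = 0$
$\frac{1}{U{\left(n \right)} + Q{\left(x{\left(-3,-9 \right)} \right)}} = \frac{1}{0 - 218} = \frac{1}{-218} = - \frac{1}{218}$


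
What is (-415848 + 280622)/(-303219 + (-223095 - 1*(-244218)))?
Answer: 67613/141048 ≈ 0.47936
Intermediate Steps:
(-415848 + 280622)/(-303219 + (-223095 - 1*(-244218))) = -135226/(-303219 + (-223095 + 244218)) = -135226/(-303219 + 21123) = -135226/(-282096) = -135226*(-1/282096) = 67613/141048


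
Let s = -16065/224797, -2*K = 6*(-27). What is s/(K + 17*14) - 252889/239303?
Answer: -18138576044722/17160476280629 ≈ -1.0570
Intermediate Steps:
K = 81 (K = -3*(-27) = -½*(-162) = 81)
s = -16065/224797 (s = -16065*1/224797 = -16065/224797 ≈ -0.071464)
s/(K + 17*14) - 252889/239303 = -16065/(224797*(81 + 17*14)) - 252889/239303 = -16065/(224797*(81 + 238)) - 252889*1/239303 = -16065/224797/319 - 252889/239303 = -16065/224797*1/319 - 252889/239303 = -16065/71710243 - 252889/239303 = -18138576044722/17160476280629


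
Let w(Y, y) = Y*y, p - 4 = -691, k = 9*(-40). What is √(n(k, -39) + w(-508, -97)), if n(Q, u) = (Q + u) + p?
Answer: √48190 ≈ 219.52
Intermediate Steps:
k = -360
p = -687 (p = 4 - 691 = -687)
n(Q, u) = -687 + Q + u (n(Q, u) = (Q + u) - 687 = -687 + Q + u)
√(n(k, -39) + w(-508, -97)) = √((-687 - 360 - 39) - 508*(-97)) = √(-1086 + 49276) = √48190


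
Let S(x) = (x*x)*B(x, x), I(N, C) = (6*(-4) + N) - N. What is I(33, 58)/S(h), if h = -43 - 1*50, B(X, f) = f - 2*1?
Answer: 8/273885 ≈ 2.9209e-5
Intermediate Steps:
I(N, C) = -24 (I(N, C) = (-24 + N) - N = -24)
B(X, f) = -2 + f (B(X, f) = f - 2 = -2 + f)
h = -93 (h = -43 - 50 = -93)
S(x) = x**2*(-2 + x) (S(x) = (x*x)*(-2 + x) = x**2*(-2 + x))
I(33, 58)/S(h) = -24*1/(8649*(-2 - 93)) = -24/(8649*(-95)) = -24/(-821655) = -24*(-1/821655) = 8/273885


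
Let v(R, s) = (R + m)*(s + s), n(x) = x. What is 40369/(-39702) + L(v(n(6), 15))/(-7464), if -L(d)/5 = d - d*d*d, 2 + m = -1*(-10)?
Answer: -306404725417/6173661 ≈ -49631.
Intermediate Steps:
m = 8 (m = -2 - 1*(-10) = -2 + 10 = 8)
v(R, s) = 2*s*(8 + R) (v(R, s) = (R + 8)*(s + s) = (8 + R)*(2*s) = 2*s*(8 + R))
L(d) = -5*d + 5*d³ (L(d) = -5*(d - d*d*d) = -5*(d - d²*d) = -5*(d - d³) = -5*d + 5*d³)
40369/(-39702) + L(v(n(6), 15))/(-7464) = 40369/(-39702) + (5*(2*15*(8 + 6))*(-1 + (2*15*(8 + 6))²))/(-7464) = 40369*(-1/39702) + (5*(2*15*14)*(-1 + (2*15*14)²))*(-1/7464) = -40369/39702 + (5*420*(-1 + 420²))*(-1/7464) = -40369/39702 + (5*420*(-1 + 176400))*(-1/7464) = -40369/39702 + (5*420*176399)*(-1/7464) = -40369/39702 + 370437900*(-1/7464) = -40369/39702 - 30869825/622 = -306404725417/6173661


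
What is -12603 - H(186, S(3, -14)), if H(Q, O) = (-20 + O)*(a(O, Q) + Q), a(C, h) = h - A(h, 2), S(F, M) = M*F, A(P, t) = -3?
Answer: 10647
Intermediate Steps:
S(F, M) = F*M
a(C, h) = 3 + h (a(C, h) = h - 1*(-3) = h + 3 = 3 + h)
H(Q, O) = (-20 + O)*(3 + 2*Q) (H(Q, O) = (-20 + O)*((3 + Q) + Q) = (-20 + O)*(3 + 2*Q))
-12603 - H(186, S(3, -14)) = -12603 - (-60 - 40*186 + (3*(-14))*186 + (3*(-14))*(3 + 186)) = -12603 - (-60 - 7440 - 42*186 - 42*189) = -12603 - (-60 - 7440 - 7812 - 7938) = -12603 - 1*(-23250) = -12603 + 23250 = 10647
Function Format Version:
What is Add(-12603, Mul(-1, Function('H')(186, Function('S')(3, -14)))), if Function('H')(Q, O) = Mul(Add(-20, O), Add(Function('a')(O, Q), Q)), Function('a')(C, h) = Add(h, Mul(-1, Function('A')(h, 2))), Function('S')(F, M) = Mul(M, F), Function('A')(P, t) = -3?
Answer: 10647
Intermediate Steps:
Function('S')(F, M) = Mul(F, M)
Function('a')(C, h) = Add(3, h) (Function('a')(C, h) = Add(h, Mul(-1, -3)) = Add(h, 3) = Add(3, h))
Function('H')(Q, O) = Mul(Add(-20, O), Add(3, Mul(2, Q))) (Function('H')(Q, O) = Mul(Add(-20, O), Add(Add(3, Q), Q)) = Mul(Add(-20, O), Add(3, Mul(2, Q))))
Add(-12603, Mul(-1, Function('H')(186, Function('S')(3, -14)))) = Add(-12603, Mul(-1, Add(-60, Mul(-40, 186), Mul(Mul(3, -14), 186), Mul(Mul(3, -14), Add(3, 186))))) = Add(-12603, Mul(-1, Add(-60, -7440, Mul(-42, 186), Mul(-42, 189)))) = Add(-12603, Mul(-1, Add(-60, -7440, -7812, -7938))) = Add(-12603, Mul(-1, -23250)) = Add(-12603, 23250) = 10647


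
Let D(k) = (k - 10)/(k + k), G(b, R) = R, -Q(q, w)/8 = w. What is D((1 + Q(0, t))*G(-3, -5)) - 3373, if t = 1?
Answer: -47217/14 ≈ -3372.6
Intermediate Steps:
Q(q, w) = -8*w
D(k) = (-10 + k)/(2*k) (D(k) = (-10 + k)/((2*k)) = (-10 + k)*(1/(2*k)) = (-10 + k)/(2*k))
D((1 + Q(0, t))*G(-3, -5)) - 3373 = (-10 + (1 - 8*1)*(-5))/(2*(((1 - 8*1)*(-5)))) - 3373 = (-10 + (1 - 8)*(-5))/(2*(((1 - 8)*(-5)))) - 3373 = (-10 - 7*(-5))/(2*((-7*(-5)))) - 3373 = (1/2)*(-10 + 35)/35 - 3373 = (1/2)*(1/35)*25 - 3373 = 5/14 - 3373 = -47217/14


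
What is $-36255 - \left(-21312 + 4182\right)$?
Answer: $-19125$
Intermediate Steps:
$-36255 - \left(-21312 + 4182\right) = -36255 - -17130 = -36255 + 17130 = -19125$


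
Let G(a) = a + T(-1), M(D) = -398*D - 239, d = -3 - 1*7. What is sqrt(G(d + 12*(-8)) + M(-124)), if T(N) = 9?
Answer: 2*sqrt(12254) ≈ 221.40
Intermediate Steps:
d = -10 (d = -3 - 7 = -10)
M(D) = -239 - 398*D
G(a) = 9 + a (G(a) = a + 9 = 9 + a)
sqrt(G(d + 12*(-8)) + M(-124)) = sqrt((9 + (-10 + 12*(-8))) + (-239 - 398*(-124))) = sqrt((9 + (-10 - 96)) + (-239 + 49352)) = sqrt((9 - 106) + 49113) = sqrt(-97 + 49113) = sqrt(49016) = 2*sqrt(12254)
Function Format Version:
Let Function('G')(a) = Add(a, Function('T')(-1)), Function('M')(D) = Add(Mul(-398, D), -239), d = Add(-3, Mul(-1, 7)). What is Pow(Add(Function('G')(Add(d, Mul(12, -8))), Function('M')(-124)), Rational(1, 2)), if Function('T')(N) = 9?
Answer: Mul(2, Pow(12254, Rational(1, 2))) ≈ 221.40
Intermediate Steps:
d = -10 (d = Add(-3, -7) = -10)
Function('M')(D) = Add(-239, Mul(-398, D))
Function('G')(a) = Add(9, a) (Function('G')(a) = Add(a, 9) = Add(9, a))
Pow(Add(Function('G')(Add(d, Mul(12, -8))), Function('M')(-124)), Rational(1, 2)) = Pow(Add(Add(9, Add(-10, Mul(12, -8))), Add(-239, Mul(-398, -124))), Rational(1, 2)) = Pow(Add(Add(9, Add(-10, -96)), Add(-239, 49352)), Rational(1, 2)) = Pow(Add(Add(9, -106), 49113), Rational(1, 2)) = Pow(Add(-97, 49113), Rational(1, 2)) = Pow(49016, Rational(1, 2)) = Mul(2, Pow(12254, Rational(1, 2)))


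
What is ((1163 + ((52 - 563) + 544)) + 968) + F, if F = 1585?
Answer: 3749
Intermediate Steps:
((1163 + ((52 - 563) + 544)) + 968) + F = ((1163 + ((52 - 563) + 544)) + 968) + 1585 = ((1163 + (-511 + 544)) + 968) + 1585 = ((1163 + 33) + 968) + 1585 = (1196 + 968) + 1585 = 2164 + 1585 = 3749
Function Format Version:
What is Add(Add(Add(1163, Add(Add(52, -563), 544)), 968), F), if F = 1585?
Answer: 3749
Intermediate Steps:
Add(Add(Add(1163, Add(Add(52, -563), 544)), 968), F) = Add(Add(Add(1163, Add(Add(52, -563), 544)), 968), 1585) = Add(Add(Add(1163, Add(-511, 544)), 968), 1585) = Add(Add(Add(1163, 33), 968), 1585) = Add(Add(1196, 968), 1585) = Add(2164, 1585) = 3749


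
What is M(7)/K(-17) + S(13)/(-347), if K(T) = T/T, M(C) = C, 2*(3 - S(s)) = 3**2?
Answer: 4861/694 ≈ 7.0043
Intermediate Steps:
S(s) = -3/2 (S(s) = 3 - 1/2*3**2 = 3 - 1/2*9 = 3 - 9/2 = -3/2)
K(T) = 1
M(7)/K(-17) + S(13)/(-347) = 7/1 - 3/2/(-347) = 7*1 - 3/2*(-1/347) = 7 + 3/694 = 4861/694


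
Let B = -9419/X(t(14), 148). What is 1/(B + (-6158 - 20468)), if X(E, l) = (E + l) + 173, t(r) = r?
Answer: -335/8929129 ≈ -3.7518e-5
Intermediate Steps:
X(E, l) = 173 + E + l
B = -9419/335 (B = -9419/(173 + 14 + 148) = -9419/335 ≈ -28.116)
1/(B + (-6158 - 20468)) = 1/(-9419/335 + (-6158 - 20468)) = 1/(-9419/335 - 26626) = 1/(-8929129/335) = -335/8929129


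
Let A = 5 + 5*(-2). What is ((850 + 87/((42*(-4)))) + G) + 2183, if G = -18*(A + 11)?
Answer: 163771/56 ≈ 2924.5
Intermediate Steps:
A = -5 (A = 5 - 10 = -5)
G = -108 (G = -18*(-5 + 11) = -18*6 = -108)
((850 + 87/((42*(-4)))) + G) + 2183 = ((850 + 87/((42*(-4)))) - 108) + 2183 = ((850 + 87/(-168)) - 108) + 2183 = ((850 + 87*(-1/168)) - 108) + 2183 = ((850 - 29/56) - 108) + 2183 = (47571/56 - 108) + 2183 = 41523/56 + 2183 = 163771/56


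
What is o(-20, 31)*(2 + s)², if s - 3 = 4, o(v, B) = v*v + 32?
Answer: 34992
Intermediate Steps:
o(v, B) = 32 + v² (o(v, B) = v² + 32 = 32 + v²)
s = 7 (s = 3 + 4 = 7)
o(-20, 31)*(2 + s)² = (32 + (-20)²)*(2 + 7)² = (32 + 400)*9² = 432*81 = 34992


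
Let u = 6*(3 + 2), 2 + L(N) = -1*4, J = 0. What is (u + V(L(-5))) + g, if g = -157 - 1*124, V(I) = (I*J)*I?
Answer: -251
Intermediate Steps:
L(N) = -6 (L(N) = -2 - 1*4 = -2 - 4 = -6)
V(I) = 0 (V(I) = (I*0)*I = 0*I = 0)
g = -281 (g = -157 - 124 = -281)
u = 30 (u = 6*5 = 30)
(u + V(L(-5))) + g = (30 + 0) - 281 = 30 - 281 = -251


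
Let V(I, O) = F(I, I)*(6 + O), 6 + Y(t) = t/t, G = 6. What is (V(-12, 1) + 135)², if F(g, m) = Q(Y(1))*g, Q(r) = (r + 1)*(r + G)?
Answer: 221841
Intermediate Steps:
Y(t) = -5 (Y(t) = -6 + t/t = -6 + 1 = -5)
Q(r) = (1 + r)*(6 + r) (Q(r) = (r + 1)*(r + 6) = (1 + r)*(6 + r))
F(g, m) = -4*g (F(g, m) = (6 + (-5)² + 7*(-5))*g = (6 + 25 - 35)*g = -4*g)
V(I, O) = -4*I*(6 + O) (V(I, O) = (-4*I)*(6 + O) = -4*I*(6 + O))
(V(-12, 1) + 135)² = (-4*(-12)*(6 + 1) + 135)² = (-4*(-12)*7 + 135)² = (336 + 135)² = 471² = 221841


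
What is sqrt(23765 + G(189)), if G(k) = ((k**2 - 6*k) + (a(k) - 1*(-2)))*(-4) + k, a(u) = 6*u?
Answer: I*sqrt(118938) ≈ 344.87*I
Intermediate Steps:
G(k) = -8 + k - 4*k**2 (G(k) = ((k**2 - 6*k) + (6*k - 1*(-2)))*(-4) + k = ((k**2 - 6*k) + (6*k + 2))*(-4) + k = ((k**2 - 6*k) + (2 + 6*k))*(-4) + k = (2 + k**2)*(-4) + k = (-8 - 4*k**2) + k = -8 + k - 4*k**2)
sqrt(23765 + G(189)) = sqrt(23765 + (-8 + 189 - 4*189**2)) = sqrt(23765 + (-8 + 189 - 4*35721)) = sqrt(23765 + (-8 + 189 - 142884)) = sqrt(23765 - 142703) = sqrt(-118938) = I*sqrt(118938)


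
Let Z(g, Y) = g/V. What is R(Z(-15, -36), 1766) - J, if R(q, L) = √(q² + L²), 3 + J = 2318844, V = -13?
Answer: -2318841 + √527069989/13 ≈ -2.3171e+6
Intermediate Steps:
J = 2318841 (J = -3 + 2318844 = 2318841)
Z(g, Y) = -g/13 (Z(g, Y) = g/(-13) = g*(-1/13) = -g/13)
R(q, L) = √(L² + q²)
R(Z(-15, -36), 1766) - J = √(1766² + (-1/13*(-15))²) - 1*2318841 = √(3118756 + (15/13)²) - 2318841 = √(3118756 + 225/169) - 2318841 = √(527069989/169) - 2318841 = √527069989/13 - 2318841 = -2318841 + √527069989/13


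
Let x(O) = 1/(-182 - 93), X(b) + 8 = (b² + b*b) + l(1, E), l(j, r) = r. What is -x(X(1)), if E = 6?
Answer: 1/275 ≈ 0.0036364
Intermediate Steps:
X(b) = -2 + 2*b² (X(b) = -8 + ((b² + b*b) + 6) = -8 + ((b² + b²) + 6) = -8 + (2*b² + 6) = -8 + (6 + 2*b²) = -2 + 2*b²)
x(O) = -1/275 (x(O) = 1/(-275) = -1/275)
-x(X(1)) = -1*(-1/275) = 1/275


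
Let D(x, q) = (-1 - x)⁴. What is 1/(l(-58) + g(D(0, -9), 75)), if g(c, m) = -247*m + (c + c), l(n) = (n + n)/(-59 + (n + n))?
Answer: -175/3241409 ≈ -5.3989e-5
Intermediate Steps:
l(n) = 2*n/(-59 + 2*n) (l(n) = (2*n)/(-59 + 2*n) = 2*n/(-59 + 2*n))
g(c, m) = -247*m + 2*c
1/(l(-58) + g(D(0, -9), 75)) = 1/(2*(-58)/(-59 + 2*(-58)) + (-247*75 + 2*(1 + 0)⁴)) = 1/(2*(-58)/(-59 - 116) + (-18525 + 2*1⁴)) = 1/(2*(-58)/(-175) + (-18525 + 2*1)) = 1/(2*(-58)*(-1/175) + (-18525 + 2)) = 1/(116/175 - 18523) = 1/(-3241409/175) = -175/3241409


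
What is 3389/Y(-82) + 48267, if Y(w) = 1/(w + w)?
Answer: -507529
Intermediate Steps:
Y(w) = 1/(2*w)
3389/Y(-82) + 48267 = 3389/(((1/2)/(-82))) + 48267 = 3389/(((1/2)*(-1/82))) + 48267 = 3389/(-1/164) + 48267 = 3389*(-164) + 48267 = -555796 + 48267 = -507529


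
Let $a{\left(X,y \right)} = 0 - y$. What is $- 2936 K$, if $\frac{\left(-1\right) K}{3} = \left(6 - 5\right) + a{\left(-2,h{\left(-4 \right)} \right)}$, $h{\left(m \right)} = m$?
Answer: $44040$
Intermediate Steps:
$a{\left(X,y \right)} = - y$
$K = -15$ ($K = - 3 \left(\left(6 - 5\right) - -4\right) = - 3 \left(\left(6 - 5\right) + 4\right) = - 3 \left(1 + 4\right) = \left(-3\right) 5 = -15$)
$- 2936 K = \left(-2936\right) \left(-15\right) = 44040$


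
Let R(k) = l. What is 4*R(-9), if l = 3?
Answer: 12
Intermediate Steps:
R(k) = 3
4*R(-9) = 4*3 = 12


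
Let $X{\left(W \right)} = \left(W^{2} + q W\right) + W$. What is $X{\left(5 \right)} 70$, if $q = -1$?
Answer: $1750$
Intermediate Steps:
$X{\left(W \right)} = W^{2}$ ($X{\left(W \right)} = \left(W^{2} - W\right) + W = W^{2}$)
$X{\left(5 \right)} 70 = 5^{2} \cdot 70 = 25 \cdot 70 = 1750$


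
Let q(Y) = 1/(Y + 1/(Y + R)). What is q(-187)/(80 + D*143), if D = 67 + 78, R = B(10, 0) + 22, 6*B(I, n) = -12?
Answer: -167/650052450 ≈ -2.5690e-7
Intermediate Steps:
B(I, n) = -2 (B(I, n) = (⅙)*(-12) = -2)
R = 20 (R = -2 + 22 = 20)
D = 145
q(Y) = 1/(Y + 1/(20 + Y)) (q(Y) = 1/(Y + 1/(Y + 20)) = 1/(Y + 1/(20 + Y)))
q(-187)/(80 + D*143) = ((20 - 187)/(1 + (-187)² + 20*(-187)))/(80 + 145*143) = (-167/(1 + 34969 - 3740))/(80 + 20735) = (-167/31230)/20815 = ((1/31230)*(-167))*(1/20815) = -167/31230*1/20815 = -167/650052450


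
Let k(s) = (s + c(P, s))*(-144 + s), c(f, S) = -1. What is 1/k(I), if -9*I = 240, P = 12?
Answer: 9/42496 ≈ 0.00021178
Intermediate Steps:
I = -80/3 (I = -1/9*240 = -80/3 ≈ -26.667)
k(s) = (-1 + s)*(-144 + s) (k(s) = (s - 1)*(-144 + s) = (-1 + s)*(-144 + s))
1/k(I) = 1/(144 + (-80/3)**2 - 145*(-80/3)) = 1/(144 + 6400/9 + 11600/3) = 1/(42496/9) = 9/42496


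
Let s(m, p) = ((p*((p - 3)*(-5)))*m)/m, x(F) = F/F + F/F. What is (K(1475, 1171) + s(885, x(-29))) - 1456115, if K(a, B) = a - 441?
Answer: -1455071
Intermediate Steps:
K(a, B) = -441 + a
x(F) = 2 (x(F) = 1 + 1 = 2)
s(m, p) = p*(15 - 5*p) (s(m, p) = ((p*((-3 + p)*(-5)))*m)/m = ((p*(15 - 5*p))*m)/m = (m*p*(15 - 5*p))/m = p*(15 - 5*p))
(K(1475, 1171) + s(885, x(-29))) - 1456115 = ((-441 + 1475) + 5*2*(3 - 1*2)) - 1456115 = (1034 + 5*2*(3 - 2)) - 1456115 = (1034 + 5*2*1) - 1456115 = (1034 + 10) - 1456115 = 1044 - 1456115 = -1455071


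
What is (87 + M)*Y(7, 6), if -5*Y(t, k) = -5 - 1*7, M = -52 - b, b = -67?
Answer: 1224/5 ≈ 244.80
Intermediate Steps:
M = 15 (M = -52 - 1*(-67) = -52 + 67 = 15)
Y(t, k) = 12/5 (Y(t, k) = -(-5 - 1*7)/5 = -(-5 - 7)/5 = -1/5*(-12) = 12/5)
(87 + M)*Y(7, 6) = (87 + 15)*(12/5) = 102*(12/5) = 1224/5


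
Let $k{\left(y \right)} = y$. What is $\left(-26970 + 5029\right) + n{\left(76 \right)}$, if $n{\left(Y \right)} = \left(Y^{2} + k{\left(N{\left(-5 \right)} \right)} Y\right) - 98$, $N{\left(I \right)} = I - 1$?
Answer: $-16719$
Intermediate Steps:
$N{\left(I \right)} = -1 + I$
$n{\left(Y \right)} = -98 + Y^{2} - 6 Y$ ($n{\left(Y \right)} = \left(Y^{2} + \left(-1 - 5\right) Y\right) - 98 = \left(Y^{2} - 6 Y\right) - 98 = -98 + Y^{2} - 6 Y$)
$\left(-26970 + 5029\right) + n{\left(76 \right)} = \left(-26970 + 5029\right) - \left(554 - 5776\right) = -21941 - -5222 = -21941 + 5222 = -16719$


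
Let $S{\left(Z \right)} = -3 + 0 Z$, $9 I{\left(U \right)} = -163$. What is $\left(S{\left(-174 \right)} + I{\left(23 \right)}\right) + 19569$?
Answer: $\frac{175931}{9} \approx 19548.0$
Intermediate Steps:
$I{\left(U \right)} = - \frac{163}{9}$ ($I{\left(U \right)} = \frac{1}{9} \left(-163\right) = - \frac{163}{9}$)
$S{\left(Z \right)} = -3$ ($S{\left(Z \right)} = -3 + 0 = -3$)
$\left(S{\left(-174 \right)} + I{\left(23 \right)}\right) + 19569 = \left(-3 - \frac{163}{9}\right) + 19569 = - \frac{190}{9} + 19569 = \frac{175931}{9}$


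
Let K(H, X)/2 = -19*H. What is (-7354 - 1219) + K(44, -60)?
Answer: -10245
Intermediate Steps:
K(H, X) = -38*H (K(H, X) = 2*(-19*H) = -38*H)
(-7354 - 1219) + K(44, -60) = (-7354 - 1219) - 38*44 = -8573 - 1672 = -10245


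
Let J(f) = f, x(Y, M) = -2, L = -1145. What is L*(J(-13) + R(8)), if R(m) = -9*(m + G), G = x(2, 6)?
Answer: 76715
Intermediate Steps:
G = -2
R(m) = 18 - 9*m (R(m) = -9*(m - 2) = -9*(-2 + m) = 18 - 9*m)
L*(J(-13) + R(8)) = -1145*(-13 + (18 - 9*8)) = -1145*(-13 + (18 - 72)) = -1145*(-13 - 54) = -1145*(-67) = 76715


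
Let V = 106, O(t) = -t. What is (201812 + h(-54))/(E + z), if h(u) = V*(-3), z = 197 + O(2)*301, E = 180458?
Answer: 201494/180053 ≈ 1.1191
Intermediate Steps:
z = -405 (z = 197 - 1*2*301 = 197 - 2*301 = 197 - 602 = -405)
h(u) = -318 (h(u) = 106*(-3) = -318)
(201812 + h(-54))/(E + z) = (201812 - 318)/(180458 - 405) = 201494/180053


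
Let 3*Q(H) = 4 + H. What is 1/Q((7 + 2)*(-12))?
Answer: -3/104 ≈ -0.028846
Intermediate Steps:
Q(H) = 4/3 + H/3 (Q(H) = (4 + H)/3 = 4/3 + H/3)
1/Q((7 + 2)*(-12)) = 1/(4/3 + ((7 + 2)*(-12))/3) = 1/(4/3 + (9*(-12))/3) = 1/(4/3 + (⅓)*(-108)) = 1/(4/3 - 36) = 1/(-104/3) = -3/104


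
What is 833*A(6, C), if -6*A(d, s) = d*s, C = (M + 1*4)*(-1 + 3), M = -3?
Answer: -1666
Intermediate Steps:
C = 2 (C = (-3 + 1*4)*(-1 + 3) = (-3 + 4)*2 = 1*2 = 2)
A(d, s) = -d*s/6
833*A(6, C) = 833*(-1/6*6*2) = 833*(-2) = -1666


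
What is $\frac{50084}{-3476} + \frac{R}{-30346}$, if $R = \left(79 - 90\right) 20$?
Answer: $- \frac{189885543}{13185337} \approx -14.401$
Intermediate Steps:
$R = -220$ ($R = \left(-11\right) 20 = -220$)
$\frac{50084}{-3476} + \frac{R}{-30346} = \frac{50084}{-3476} - \frac{220}{-30346} = 50084 \left(- \frac{1}{3476}\right) - - \frac{110}{15173} = - \frac{12521}{869} + \frac{110}{15173} = - \frac{189885543}{13185337}$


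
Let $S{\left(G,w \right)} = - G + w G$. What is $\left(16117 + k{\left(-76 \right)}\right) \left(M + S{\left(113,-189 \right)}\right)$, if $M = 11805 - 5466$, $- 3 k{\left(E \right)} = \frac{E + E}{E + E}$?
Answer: $- \frac{731583850}{3} \approx -2.4386 \cdot 10^{8}$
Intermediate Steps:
$S{\left(G,w \right)} = - G + G w$
$k{\left(E \right)} = - \frac{1}{3}$ ($k{\left(E \right)} = - \frac{\left(E + E\right) \frac{1}{E + E}}{3} = - \frac{2 E \frac{1}{2 E}}{3} = \left(- \frac{1}{3}\right) 1 = - \frac{1}{3}$)
$M = 6339$ ($M = 11805 - 5466 = 6339$)
$\left(16117 + k{\left(-76 \right)}\right) \left(M + S{\left(113,-189 \right)}\right) = \left(16117 - \frac{1}{3}\right) \left(6339 + 113 \left(-1 - 189\right)\right) = \frac{48350 \left(6339 + 113 \left(-190\right)\right)}{3} = \frac{48350 \left(6339 - 21470\right)}{3} = \frac{48350}{3} \left(-15131\right) = - \frac{731583850}{3}$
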